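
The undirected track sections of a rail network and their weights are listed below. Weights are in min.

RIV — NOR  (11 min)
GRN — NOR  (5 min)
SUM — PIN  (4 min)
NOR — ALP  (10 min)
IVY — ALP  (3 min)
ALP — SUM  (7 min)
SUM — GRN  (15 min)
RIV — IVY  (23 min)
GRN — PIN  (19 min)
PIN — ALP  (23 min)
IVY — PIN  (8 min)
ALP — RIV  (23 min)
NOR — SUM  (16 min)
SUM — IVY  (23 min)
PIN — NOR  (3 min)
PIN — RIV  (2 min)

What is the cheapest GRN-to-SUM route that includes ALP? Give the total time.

22 min

Shortest GRN→ALP: GRN–NOR–ALP = 15
Shortest ALP→SUM: ALP–SUM = 7
Total via ALP: 15 + 7 = 22 min.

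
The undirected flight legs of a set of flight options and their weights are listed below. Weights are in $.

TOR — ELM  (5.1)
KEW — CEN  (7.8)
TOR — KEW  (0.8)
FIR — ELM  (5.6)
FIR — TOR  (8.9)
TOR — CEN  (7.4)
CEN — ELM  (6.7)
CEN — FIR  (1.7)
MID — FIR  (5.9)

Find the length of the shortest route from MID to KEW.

$15.4

Settle nodes by increasing distance from MID:
MID: 0
FIR: 5.9  (via MID)
CEN: 7.6  (via FIR)
ELM: 11.5  (via FIR)
TOR: 14.8  (via FIR)
KEW: 15.4  (via CEN)
Shortest route: MID–FIR–CEN–KEW = $15.4.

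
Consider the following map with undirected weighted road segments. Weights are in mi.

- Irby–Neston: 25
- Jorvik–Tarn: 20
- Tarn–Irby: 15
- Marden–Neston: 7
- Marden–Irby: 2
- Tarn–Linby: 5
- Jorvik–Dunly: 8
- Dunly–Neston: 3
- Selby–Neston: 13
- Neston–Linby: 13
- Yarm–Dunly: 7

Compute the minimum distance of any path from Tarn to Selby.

Candidate routes:
Tarn–Irby–Marden–Neston–Selby: 15+2+7+13 = 37
Tarn–Linby–Neston–Selby: 5+13+13 = 31
The minimum is 31 mi via Tarn–Linby–Neston–Selby.

31 mi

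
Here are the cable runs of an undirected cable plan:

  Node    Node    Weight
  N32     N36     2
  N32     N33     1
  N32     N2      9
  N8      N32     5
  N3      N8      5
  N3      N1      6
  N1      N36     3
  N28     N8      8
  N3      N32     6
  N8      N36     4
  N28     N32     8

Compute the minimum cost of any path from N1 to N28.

13

Shortest distances from N1:
N1: 0
N36: 3  (via N1)
N32: 5  (via N36)
N33: 6  (via N32)
N3: 6  (via N1)
N8: 7  (via N36)
N28: 13  (via N32)
Shortest route: N1 → N36 → N32 → N28 = 13.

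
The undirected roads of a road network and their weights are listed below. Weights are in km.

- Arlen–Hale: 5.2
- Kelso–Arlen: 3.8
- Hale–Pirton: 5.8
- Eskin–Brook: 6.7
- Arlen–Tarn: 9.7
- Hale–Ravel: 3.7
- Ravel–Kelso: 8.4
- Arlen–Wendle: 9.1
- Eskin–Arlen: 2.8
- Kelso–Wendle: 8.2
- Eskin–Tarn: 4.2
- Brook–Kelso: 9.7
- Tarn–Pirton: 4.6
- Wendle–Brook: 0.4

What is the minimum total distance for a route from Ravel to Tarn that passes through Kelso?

Shortest Ravel→Kelso: Ravel → Kelso = 8.4
Best Kelso to Tarn: Kelso → Arlen → Eskin → Tarn costing 10.8
Total via Kelso: 8.4 + 10.8 = 19.2 km.

19.2 km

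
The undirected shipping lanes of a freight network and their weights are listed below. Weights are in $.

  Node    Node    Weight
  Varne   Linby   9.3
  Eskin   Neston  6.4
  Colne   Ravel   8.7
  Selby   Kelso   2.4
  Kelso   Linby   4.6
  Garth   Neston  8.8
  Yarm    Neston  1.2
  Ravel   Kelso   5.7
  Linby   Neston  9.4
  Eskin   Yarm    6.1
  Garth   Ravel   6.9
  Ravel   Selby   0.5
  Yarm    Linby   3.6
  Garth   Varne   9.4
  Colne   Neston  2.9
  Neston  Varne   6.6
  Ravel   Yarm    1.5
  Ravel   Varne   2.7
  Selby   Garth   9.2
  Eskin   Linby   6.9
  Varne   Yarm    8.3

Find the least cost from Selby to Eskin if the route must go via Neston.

$9.6

Shortest Selby→Neston: Selby–Ravel–Yarm–Neston = 3.2
Best Neston to Eskin: Neston–Eskin costing 6.4
Total via Neston: 3.2 + 6.4 = $9.6.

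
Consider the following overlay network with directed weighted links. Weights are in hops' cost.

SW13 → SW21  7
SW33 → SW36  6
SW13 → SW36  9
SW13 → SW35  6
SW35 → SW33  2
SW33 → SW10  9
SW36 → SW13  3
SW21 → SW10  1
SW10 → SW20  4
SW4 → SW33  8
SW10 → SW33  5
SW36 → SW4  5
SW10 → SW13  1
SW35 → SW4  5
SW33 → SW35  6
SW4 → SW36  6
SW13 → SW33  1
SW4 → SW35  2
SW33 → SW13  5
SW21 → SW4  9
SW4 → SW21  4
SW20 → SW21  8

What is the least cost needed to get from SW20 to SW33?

Running Dijkstra from SW20:
SW20: 0
SW21: 8  (via SW20)
SW10: 9  (via SW21)
SW13: 10  (via SW10)
SW33: 11  (via SW13)
Shortest route: SW20–SW21–SW10–SW13–SW33 = 11 hops' cost.

11 hops' cost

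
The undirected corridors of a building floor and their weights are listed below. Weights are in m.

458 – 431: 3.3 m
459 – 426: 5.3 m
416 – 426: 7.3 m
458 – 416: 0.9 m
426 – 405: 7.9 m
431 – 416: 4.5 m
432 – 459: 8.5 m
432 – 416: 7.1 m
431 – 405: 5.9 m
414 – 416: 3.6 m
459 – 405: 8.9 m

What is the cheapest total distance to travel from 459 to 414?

Shortest distances from 459:
459: 0
426: 5.3  (via 459)
432: 8.5  (via 459)
405: 8.9  (via 459)
416: 12.6  (via 426)
458: 13.5  (via 416)
431: 14.8  (via 405)
414: 16.2  (via 416)
Shortest route: 459 → 426 → 416 → 414 = 16.2 m.

16.2 m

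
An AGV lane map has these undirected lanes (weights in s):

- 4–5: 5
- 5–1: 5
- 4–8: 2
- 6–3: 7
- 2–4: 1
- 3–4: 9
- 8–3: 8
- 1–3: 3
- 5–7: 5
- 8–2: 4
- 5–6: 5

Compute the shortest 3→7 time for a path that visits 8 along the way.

Shortest 3→8: 3 → 8 = 8
Shortest 8→7: 8 → 4 → 5 → 7 = 12
Total via 8: 8 + 12 = 20 s.

20 s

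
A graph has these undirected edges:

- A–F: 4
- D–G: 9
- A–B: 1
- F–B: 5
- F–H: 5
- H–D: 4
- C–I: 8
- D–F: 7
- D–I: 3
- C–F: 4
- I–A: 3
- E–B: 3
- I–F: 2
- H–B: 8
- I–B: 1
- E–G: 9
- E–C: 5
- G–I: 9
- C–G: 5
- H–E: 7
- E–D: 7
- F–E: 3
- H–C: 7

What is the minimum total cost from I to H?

7

Compare a few routes:
I → B → H: 1+8 = 9
I → F → H: 2+5 = 7
The minimum is 7 via I → F → H.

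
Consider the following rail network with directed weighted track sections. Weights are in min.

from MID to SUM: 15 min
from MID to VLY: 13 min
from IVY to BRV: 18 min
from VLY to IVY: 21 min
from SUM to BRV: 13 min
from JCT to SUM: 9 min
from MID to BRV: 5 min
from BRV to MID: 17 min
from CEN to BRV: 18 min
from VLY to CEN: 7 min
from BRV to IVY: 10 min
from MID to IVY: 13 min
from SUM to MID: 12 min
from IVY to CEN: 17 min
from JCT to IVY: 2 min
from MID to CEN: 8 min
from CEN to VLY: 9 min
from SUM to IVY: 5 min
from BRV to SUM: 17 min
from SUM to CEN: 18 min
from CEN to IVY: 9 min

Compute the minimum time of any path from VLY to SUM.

Shortest distances from VLY:
VLY: 0
CEN: 7  (via VLY)
IVY: 16  (via CEN)
BRV: 25  (via CEN)
MID: 42  (via BRV)
SUM: 42  (via BRV)
Shortest route: VLY → CEN → BRV → SUM = 42 min.

42 min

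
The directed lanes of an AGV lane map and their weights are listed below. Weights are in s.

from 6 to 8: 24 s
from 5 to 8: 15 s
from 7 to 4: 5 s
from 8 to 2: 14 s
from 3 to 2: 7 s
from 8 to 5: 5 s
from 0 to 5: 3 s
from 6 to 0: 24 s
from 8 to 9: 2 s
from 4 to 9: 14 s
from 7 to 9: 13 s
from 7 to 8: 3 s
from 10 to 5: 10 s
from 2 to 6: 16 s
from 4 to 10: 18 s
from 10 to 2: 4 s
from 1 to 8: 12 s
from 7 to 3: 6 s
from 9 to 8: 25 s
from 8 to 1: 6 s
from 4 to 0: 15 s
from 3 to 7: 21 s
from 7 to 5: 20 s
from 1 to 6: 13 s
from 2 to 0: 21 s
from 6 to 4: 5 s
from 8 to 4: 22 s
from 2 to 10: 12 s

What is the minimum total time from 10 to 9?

Candidate routes:
10–2–6–8–9: 4+16+24+2 = 46
10–2–6–4–9: 4+16+5+14 = 39
10–5–8–9: 10+15+2 = 27
10–2–0–5–8–9: 4+21+3+15+2 = 45
The minimum is 27 s via 10–5–8–9.

27 s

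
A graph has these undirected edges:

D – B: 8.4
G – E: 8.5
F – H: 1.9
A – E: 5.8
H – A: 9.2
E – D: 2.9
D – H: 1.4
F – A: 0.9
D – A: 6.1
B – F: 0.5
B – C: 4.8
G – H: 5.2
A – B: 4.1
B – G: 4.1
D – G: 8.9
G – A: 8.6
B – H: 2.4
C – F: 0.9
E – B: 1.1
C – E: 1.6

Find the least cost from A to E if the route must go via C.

Shortest A→C: A → F → C = 1.8
Best C to E: C → E costing 1.6
Total via C: 1.8 + 1.6 = 3.4.

3.4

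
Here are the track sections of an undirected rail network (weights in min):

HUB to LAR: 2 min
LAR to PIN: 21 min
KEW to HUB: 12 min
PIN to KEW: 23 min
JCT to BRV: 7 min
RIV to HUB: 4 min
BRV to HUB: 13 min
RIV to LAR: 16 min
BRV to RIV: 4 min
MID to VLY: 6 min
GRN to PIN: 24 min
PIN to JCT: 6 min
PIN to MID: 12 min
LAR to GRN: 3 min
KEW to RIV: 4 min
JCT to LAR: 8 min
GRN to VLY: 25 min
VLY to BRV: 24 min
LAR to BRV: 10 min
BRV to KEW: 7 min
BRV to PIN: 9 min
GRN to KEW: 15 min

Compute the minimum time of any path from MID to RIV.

Settle nodes by increasing distance from MID:
MID: 0
VLY: 6  (via MID)
PIN: 12  (via MID)
JCT: 18  (via PIN)
BRV: 21  (via PIN)
RIV: 25  (via BRV)
Shortest route: MID → PIN → BRV → RIV = 25 min.

25 min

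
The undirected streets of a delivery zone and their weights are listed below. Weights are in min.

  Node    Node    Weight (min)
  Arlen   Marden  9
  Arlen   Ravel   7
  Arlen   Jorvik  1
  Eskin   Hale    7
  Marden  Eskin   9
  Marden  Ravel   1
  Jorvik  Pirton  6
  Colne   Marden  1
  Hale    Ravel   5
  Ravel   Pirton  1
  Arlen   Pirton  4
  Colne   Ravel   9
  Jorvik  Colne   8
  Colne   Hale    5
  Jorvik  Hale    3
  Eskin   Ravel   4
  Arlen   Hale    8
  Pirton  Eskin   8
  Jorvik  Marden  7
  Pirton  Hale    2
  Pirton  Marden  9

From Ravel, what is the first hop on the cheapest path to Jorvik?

Pirton

Compare a few routes:
Ravel–Pirton–Hale–Jorvik: 1+2+3 = 6
Ravel–Pirton–Jorvik: 1+6 = 7
Cheapest is Ravel–Pirton–Hale–Jorvik at 6 min.
So from Ravel the first move is to Pirton.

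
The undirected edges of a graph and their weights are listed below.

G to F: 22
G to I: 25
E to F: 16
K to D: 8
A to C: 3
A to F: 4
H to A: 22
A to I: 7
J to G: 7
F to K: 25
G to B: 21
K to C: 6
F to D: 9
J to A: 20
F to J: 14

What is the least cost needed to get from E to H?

Settle nodes by increasing distance from E:
E: 0
F: 16  (via E)
A: 20  (via F)
C: 23  (via A)
D: 25  (via F)
I: 27  (via A)
K: 29  (via C)
J: 30  (via F)
G: 37  (via J)
H: 42  (via A)
Shortest route: E → F → A → H = 42.

42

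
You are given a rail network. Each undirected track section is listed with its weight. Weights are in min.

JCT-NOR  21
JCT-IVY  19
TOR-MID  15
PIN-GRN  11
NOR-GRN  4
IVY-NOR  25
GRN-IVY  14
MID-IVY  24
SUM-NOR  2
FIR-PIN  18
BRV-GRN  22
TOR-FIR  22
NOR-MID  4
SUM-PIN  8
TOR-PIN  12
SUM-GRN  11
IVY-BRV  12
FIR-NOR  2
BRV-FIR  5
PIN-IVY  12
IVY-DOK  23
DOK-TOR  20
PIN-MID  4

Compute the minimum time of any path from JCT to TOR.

Running Dijkstra from JCT:
JCT: 0
IVY: 19  (via JCT)
NOR: 21  (via JCT)
FIR: 23  (via NOR)
SUM: 23  (via NOR)
GRN: 25  (via NOR)
MID: 25  (via NOR)
BRV: 28  (via FIR)
PIN: 29  (via MID)
TOR: 40  (via MID)
Shortest route: JCT → NOR → MID → TOR = 40 min.

40 min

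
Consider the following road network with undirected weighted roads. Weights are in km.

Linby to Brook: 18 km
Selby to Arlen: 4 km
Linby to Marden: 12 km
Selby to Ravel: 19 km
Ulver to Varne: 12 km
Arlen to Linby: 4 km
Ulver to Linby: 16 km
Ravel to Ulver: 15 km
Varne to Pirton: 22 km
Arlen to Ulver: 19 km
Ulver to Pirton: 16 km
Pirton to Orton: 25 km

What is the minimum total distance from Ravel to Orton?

56 km

Compare a few routes:
Ravel–Ulver–Varne–Pirton–Orton: 15+12+22+25 = 74
Ravel–Ulver–Pirton–Orton: 15+16+25 = 56
Cheapest is Ravel–Ulver–Pirton–Orton at 56 km.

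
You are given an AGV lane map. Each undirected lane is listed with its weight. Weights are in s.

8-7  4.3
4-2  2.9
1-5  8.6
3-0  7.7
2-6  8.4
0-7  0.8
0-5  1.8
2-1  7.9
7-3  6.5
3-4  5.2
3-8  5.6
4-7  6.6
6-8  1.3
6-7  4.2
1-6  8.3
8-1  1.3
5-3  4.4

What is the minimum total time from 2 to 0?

10.3 s

Settle nodes by increasing distance from 2:
2: 0
4: 2.9  (via 2)
1: 7.9  (via 2)
3: 8.1  (via 4)
6: 8.4  (via 2)
8: 9.2  (via 1)
7: 9.5  (via 4)
0: 10.3  (via 7)
Shortest route: 2–4–7–0 = 10.3 s.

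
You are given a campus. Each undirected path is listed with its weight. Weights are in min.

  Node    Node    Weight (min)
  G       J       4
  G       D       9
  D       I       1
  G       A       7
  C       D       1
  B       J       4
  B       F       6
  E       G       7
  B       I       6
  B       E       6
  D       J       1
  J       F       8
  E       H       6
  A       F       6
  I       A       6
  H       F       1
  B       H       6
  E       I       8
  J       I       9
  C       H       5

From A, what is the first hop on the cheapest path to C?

Enumerating some paths:
A → F → H → C: 6+1+5 = 12
A → I → D → C: 6+1+1 = 8
Cheapest is A → I → D → C at 8 min.
So from A the first move is to I.

I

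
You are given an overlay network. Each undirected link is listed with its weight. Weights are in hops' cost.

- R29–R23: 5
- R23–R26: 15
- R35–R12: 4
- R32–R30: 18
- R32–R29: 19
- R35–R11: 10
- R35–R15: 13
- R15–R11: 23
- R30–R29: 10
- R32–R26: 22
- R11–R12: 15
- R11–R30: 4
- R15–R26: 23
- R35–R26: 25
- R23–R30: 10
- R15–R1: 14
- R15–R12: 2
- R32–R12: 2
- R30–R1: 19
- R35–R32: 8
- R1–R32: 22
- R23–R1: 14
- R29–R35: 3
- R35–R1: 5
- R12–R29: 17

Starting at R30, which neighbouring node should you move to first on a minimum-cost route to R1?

Enumerating some paths:
R30 → R1: 19 = 19
R30 → R11 → R35 → R1: 4+10+5 = 19
R30 → R29 → R35 → R1: 10+3+5 = 18
The minimum is 18 hops' cost via R30 → R29 → R35 → R1.
So from R30 the first move is to R29.

R29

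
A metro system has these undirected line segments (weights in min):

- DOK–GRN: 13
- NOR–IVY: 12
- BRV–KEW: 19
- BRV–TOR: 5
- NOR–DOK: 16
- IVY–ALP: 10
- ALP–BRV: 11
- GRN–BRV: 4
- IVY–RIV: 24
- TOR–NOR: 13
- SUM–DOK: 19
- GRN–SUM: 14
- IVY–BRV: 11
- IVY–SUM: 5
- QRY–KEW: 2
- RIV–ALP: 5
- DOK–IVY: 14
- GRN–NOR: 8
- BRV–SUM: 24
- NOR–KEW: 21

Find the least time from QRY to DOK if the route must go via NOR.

39 min

Shortest QRY→NOR: QRY → KEW → NOR = 23
Best NOR to DOK: NOR → DOK costing 16
Total via NOR: 23 + 16 = 39 min.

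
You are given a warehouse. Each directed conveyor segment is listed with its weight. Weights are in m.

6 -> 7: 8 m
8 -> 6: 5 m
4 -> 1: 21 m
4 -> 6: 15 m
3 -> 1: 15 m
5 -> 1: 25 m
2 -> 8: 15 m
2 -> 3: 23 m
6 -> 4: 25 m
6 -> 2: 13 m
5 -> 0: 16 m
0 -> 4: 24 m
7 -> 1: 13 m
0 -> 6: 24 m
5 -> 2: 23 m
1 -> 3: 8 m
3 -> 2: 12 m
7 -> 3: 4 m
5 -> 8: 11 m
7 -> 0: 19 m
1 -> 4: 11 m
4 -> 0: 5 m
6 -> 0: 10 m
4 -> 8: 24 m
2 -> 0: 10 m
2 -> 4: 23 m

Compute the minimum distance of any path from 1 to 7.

Running Dijkstra from 1:
1: 0
3: 8  (via 1)
4: 11  (via 1)
0: 16  (via 4)
2: 20  (via 3)
6: 26  (via 4)
7: 34  (via 6)
Shortest route: 1–4–6–7 = 34 m.

34 m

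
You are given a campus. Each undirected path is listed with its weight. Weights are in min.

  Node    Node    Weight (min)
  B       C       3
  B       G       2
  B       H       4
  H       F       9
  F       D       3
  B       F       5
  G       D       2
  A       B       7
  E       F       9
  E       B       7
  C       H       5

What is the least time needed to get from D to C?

7 min

Shortest distances from D:
D: 0
G: 2  (via D)
F: 3  (via D)
B: 4  (via G)
C: 7  (via B)
Shortest route: D–G–B–C = 7 min.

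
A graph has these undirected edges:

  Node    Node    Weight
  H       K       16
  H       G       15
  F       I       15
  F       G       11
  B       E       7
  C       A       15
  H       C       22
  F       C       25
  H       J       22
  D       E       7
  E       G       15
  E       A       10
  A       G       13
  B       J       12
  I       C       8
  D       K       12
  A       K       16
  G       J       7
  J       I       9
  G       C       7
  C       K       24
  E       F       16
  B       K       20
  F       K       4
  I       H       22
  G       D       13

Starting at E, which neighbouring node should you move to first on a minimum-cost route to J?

B

Candidate routes:
E → B → J: 7+12 = 19
E → G → J: 15+7 = 22
The minimum is 19 via E → B → J.
So from E the first move is to B.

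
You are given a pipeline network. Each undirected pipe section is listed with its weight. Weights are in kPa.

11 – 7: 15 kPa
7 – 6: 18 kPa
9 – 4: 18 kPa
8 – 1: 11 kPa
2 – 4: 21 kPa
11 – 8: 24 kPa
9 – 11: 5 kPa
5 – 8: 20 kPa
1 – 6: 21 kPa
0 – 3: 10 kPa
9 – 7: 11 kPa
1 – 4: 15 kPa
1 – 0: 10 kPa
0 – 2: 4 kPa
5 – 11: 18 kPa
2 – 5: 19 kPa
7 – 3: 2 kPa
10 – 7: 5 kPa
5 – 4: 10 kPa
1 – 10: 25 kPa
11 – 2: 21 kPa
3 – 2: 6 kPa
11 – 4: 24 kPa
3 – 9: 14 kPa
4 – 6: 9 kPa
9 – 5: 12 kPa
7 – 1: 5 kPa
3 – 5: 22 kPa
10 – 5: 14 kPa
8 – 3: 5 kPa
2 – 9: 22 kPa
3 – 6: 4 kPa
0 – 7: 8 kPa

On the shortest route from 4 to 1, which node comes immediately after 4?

Compare a few routes:
4 - 6 - 3 - 7 - 1: 9+4+2+5 = 20
4 - 6 - 1: 9+21 = 30
4 - 1: 15 = 15
4 - 6 - 3 - 8 - 1: 9+4+5+11 = 29
Cheapest is 4 - 1 at 15 kPa.
So from 4 the first move is to 1.

1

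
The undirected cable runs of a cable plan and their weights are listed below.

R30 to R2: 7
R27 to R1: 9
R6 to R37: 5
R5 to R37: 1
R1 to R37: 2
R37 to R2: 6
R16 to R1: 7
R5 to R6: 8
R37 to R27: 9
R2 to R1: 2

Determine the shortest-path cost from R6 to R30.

16

Candidate routes:
R6–R37–R2–R30: 5+6+7 = 18
R6–R5–R37–R1–R2–R30: 8+1+2+2+7 = 20
R6–R37–R1–R2–R30: 5+2+2+7 = 16
Cheapest is R6–R37–R1–R2–R30 at 16.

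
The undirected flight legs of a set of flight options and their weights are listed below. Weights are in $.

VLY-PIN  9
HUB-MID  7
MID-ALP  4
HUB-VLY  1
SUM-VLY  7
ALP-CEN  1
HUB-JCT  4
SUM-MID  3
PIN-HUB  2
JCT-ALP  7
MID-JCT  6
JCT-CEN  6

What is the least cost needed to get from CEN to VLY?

$11

Shortest distances from CEN:
CEN: 0
ALP: 1  (via CEN)
MID: 5  (via ALP)
JCT: 6  (via CEN)
SUM: 8  (via MID)
HUB: 10  (via JCT)
VLY: 11  (via HUB)
Shortest route: CEN → JCT → HUB → VLY = $11.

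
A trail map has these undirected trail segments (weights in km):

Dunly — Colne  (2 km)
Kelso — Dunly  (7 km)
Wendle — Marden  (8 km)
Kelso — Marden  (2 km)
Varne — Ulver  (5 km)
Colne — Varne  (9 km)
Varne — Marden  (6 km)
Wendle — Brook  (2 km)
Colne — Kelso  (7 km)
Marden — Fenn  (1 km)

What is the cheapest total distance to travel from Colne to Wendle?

17 km

Candidate routes:
Colne → Varne → Marden → Wendle: 9+6+8 = 23
Colne → Dunly → Kelso → Marden → Wendle: 2+7+2+8 = 19
Colne → Kelso → Marden → Wendle: 7+2+8 = 17
The minimum is 17 km via Colne → Kelso → Marden → Wendle.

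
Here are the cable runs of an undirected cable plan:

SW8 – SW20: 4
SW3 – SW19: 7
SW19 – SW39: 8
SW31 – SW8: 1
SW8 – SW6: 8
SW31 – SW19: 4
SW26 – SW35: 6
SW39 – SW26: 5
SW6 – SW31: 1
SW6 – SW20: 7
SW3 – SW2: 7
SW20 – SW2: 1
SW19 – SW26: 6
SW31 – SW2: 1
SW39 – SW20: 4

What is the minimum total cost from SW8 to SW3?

9

Settle nodes by increasing distance from SW8:
SW8: 0
SW31: 1  (via SW8)
SW6: 2  (via SW31)
SW2: 2  (via SW31)
SW20: 3  (via SW2)
SW19: 5  (via SW31)
SW39: 7  (via SW20)
SW3: 9  (via SW2)
Shortest route: SW8–SW31–SW2–SW3 = 9.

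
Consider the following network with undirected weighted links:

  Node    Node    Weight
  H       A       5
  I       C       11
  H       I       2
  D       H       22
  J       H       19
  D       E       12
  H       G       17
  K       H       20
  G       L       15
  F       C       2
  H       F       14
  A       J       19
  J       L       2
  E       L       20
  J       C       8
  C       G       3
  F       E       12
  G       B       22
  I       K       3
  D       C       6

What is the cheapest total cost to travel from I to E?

25

Compare a few routes:
I–C–D–E: 11+6+12 = 29
I–C–F–E: 11+2+12 = 25
I–H–F–E: 2+14+12 = 28
Cheapest is I–C–F–E at 25.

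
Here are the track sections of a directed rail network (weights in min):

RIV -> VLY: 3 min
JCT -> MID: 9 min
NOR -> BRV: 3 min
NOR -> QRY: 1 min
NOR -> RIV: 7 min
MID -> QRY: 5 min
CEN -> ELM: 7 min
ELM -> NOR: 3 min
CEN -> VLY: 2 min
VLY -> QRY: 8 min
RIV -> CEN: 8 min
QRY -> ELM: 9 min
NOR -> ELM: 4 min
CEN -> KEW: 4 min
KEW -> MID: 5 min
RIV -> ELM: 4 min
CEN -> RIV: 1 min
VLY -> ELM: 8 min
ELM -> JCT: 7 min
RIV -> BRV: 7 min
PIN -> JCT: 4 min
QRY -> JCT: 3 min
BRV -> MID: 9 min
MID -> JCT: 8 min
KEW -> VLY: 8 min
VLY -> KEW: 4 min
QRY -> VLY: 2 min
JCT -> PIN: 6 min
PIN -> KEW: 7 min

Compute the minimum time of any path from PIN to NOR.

26 min

Running Dijkstra from PIN:
PIN: 0
JCT: 4  (via PIN)
KEW: 7  (via PIN)
MID: 12  (via KEW)
VLY: 15  (via KEW)
QRY: 17  (via MID)
ELM: 23  (via VLY)
NOR: 26  (via ELM)
Shortest route: PIN–KEW–VLY–ELM–NOR = 26 min.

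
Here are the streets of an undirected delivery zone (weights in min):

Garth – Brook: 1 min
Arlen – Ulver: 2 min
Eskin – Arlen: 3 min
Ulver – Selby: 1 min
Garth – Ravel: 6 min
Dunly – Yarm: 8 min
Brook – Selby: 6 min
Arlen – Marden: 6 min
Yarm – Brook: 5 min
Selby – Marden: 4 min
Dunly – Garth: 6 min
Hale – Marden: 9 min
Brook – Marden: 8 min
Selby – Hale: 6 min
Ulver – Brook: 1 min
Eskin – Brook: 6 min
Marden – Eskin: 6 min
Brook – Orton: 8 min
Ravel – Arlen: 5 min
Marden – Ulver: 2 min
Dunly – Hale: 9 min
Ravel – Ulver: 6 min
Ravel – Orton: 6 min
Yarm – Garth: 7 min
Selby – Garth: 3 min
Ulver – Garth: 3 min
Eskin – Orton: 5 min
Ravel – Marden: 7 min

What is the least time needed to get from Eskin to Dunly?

13 min

Shortest distances from Eskin:
Eskin: 0
Arlen: 3  (via Eskin)
Orton: 5  (via Eskin)
Ulver: 5  (via Arlen)
Brook: 6  (via Eskin)
Selby: 6  (via Ulver)
Marden: 6  (via Eskin)
Garth: 7  (via Brook)
Ravel: 8  (via Arlen)
Yarm: 11  (via Brook)
Hale: 12  (via Selby)
Dunly: 13  (via Garth)
Shortest route: Eskin–Brook–Garth–Dunly = 13 min.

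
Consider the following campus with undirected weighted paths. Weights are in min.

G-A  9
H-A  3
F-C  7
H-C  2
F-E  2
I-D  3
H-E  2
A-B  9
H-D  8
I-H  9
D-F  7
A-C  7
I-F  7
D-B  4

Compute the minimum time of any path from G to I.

21 min

Candidate routes:
G → A → H → I: 9+3+9 = 21
G → A → H → E → F → I: 9+3+2+2+7 = 23
G → A → H → D → I: 9+3+8+3 = 23
Cheapest is G → A → H → I at 21 min.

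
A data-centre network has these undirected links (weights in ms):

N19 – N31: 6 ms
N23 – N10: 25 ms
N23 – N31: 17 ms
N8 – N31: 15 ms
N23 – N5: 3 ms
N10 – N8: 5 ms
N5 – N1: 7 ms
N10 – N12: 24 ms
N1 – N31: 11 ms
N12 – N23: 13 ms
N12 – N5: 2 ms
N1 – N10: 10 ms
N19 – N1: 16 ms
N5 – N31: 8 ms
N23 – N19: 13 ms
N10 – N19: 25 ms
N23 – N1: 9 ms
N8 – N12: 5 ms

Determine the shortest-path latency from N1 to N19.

Candidate routes:
N1 → N23 → N19: 9+13 = 22
N1 → N19: 16 = 16
N1 → N31 → N19: 11+6 = 17
N1 → N5 → N31 → N19: 7+8+6 = 21
Cheapest is N1 → N19 at 16 ms.

16 ms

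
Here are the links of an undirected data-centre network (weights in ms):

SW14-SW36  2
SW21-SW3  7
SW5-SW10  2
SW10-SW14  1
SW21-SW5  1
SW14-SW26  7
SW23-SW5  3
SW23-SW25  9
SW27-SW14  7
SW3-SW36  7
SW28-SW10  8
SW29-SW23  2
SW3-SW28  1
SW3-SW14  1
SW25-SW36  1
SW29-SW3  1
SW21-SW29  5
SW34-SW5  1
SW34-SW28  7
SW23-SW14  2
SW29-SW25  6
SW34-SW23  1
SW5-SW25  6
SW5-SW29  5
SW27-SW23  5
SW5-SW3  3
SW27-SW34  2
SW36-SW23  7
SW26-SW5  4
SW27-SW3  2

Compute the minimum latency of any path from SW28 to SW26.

8 ms

Candidate routes:
SW28 → SW3 → SW29 → SW23 → SW34 → SW5 → SW26: 1+1+2+1+1+4 = 10
SW28 → SW3 → SW14 → SW26: 1+1+7 = 9
SW28 → SW3 → SW5 → SW26: 1+3+4 = 8
SW28 → SW3 → SW14 → SW10 → SW5 → SW26: 1+1+1+2+4 = 9
The minimum is 8 ms via SW28 → SW3 → SW5 → SW26.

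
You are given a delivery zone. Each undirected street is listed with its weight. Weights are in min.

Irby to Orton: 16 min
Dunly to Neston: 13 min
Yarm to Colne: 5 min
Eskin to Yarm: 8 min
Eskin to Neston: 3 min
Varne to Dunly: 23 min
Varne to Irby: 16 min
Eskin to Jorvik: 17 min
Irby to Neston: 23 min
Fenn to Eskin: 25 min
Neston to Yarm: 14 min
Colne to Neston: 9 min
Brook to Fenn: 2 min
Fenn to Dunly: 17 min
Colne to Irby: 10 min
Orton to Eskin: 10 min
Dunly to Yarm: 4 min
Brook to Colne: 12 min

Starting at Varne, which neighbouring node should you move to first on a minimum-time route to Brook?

Compare a few routes:
Varne - Dunly - Fenn - Brook: 23+17+2 = 42
Varne - Irby - Colne - Brook: 16+10+12 = 38
The minimum is 38 min via Varne - Irby - Colne - Brook.
So from Varne the first move is to Irby.

Irby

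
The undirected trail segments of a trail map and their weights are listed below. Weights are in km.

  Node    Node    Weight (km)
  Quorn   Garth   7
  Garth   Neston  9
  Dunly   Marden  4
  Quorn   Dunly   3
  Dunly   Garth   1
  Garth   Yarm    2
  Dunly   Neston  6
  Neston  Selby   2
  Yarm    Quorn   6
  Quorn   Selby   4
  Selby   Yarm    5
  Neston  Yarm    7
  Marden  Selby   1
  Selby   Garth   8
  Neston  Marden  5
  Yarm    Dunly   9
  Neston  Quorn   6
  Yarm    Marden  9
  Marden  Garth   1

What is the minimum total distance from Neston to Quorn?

6 km

Settle nodes by increasing distance from Neston:
Neston: 0
Selby: 2  (via Neston)
Marden: 3  (via Selby)
Garth: 4  (via Marden)
Dunly: 5  (via Garth)
Yarm: 6  (via Garth)
Quorn: 6  (via Neston)
Shortest route: Neston → Quorn = 6 km.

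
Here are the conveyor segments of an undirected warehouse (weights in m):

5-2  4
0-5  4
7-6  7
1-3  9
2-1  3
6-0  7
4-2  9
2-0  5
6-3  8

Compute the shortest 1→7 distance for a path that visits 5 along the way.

25 m

Shortest 1→5: 1 → 2 → 5 = 7
Best 5 to 7: 5 → 0 → 6 → 7 costing 18
Total via 5: 7 + 18 = 25 m.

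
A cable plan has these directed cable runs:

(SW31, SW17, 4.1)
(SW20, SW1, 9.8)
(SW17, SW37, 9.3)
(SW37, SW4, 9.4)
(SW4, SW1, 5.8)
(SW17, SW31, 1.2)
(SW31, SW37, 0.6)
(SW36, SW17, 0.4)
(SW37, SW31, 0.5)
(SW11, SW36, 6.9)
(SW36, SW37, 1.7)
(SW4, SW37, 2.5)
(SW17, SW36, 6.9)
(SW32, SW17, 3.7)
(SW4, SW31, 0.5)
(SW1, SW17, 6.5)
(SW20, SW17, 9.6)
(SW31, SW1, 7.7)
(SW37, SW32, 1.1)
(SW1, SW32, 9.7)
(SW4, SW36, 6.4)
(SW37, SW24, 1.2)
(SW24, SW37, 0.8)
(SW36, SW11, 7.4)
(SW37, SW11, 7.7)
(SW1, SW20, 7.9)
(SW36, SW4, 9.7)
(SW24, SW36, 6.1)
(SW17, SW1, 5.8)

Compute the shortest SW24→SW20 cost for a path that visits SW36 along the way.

Shortest SW24→SW36: SW24 → SW36 = 6.1
Shortest SW36→SW20: SW36 → SW17 → SW1 → SW20 = 14.1
Total via SW36: 6.1 + 14.1 = 20.2.

20.2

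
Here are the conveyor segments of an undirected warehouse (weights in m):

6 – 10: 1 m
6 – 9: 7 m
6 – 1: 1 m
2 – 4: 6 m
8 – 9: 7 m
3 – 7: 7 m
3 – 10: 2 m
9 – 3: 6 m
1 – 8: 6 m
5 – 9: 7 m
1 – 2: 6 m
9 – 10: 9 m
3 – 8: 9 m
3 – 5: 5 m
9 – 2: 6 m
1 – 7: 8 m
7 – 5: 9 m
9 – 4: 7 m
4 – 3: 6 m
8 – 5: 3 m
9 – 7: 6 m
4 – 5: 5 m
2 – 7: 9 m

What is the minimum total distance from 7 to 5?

9 m

Compare a few routes:
7 → 3 → 5: 7+5 = 12
7 → 9 → 5: 6+7 = 13
7 → 5: 9 = 9
7 → 9 → 8 → 5: 6+7+3 = 16
Cheapest is 7 → 5 at 9 m.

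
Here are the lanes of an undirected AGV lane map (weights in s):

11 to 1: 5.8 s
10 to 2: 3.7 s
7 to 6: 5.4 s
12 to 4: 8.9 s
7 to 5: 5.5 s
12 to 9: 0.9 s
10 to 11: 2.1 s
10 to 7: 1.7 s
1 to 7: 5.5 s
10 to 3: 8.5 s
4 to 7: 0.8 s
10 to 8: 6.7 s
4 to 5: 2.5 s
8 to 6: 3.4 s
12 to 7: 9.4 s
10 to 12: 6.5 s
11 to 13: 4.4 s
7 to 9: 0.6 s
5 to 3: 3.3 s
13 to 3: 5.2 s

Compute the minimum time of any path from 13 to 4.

Settle nodes by increasing distance from 13:
13: 0
11: 4.4  (via 13)
3: 5.2  (via 13)
10: 6.5  (via 11)
7: 8.2  (via 10)
5: 8.5  (via 3)
9: 8.8  (via 7)
4: 9  (via 7)
Shortest route: 13 → 11 → 10 → 7 → 4 = 9 s.

9 s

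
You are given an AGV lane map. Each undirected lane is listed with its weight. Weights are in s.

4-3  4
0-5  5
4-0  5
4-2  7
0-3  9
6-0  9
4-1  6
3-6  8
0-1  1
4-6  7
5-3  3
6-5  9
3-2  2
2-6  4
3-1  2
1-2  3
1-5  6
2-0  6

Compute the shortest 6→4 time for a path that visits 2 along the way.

10 s

Shortest 6→2: 6–2 = 4
Shortest 2→4: 2–3–4 = 6
Total via 2: 4 + 6 = 10 s.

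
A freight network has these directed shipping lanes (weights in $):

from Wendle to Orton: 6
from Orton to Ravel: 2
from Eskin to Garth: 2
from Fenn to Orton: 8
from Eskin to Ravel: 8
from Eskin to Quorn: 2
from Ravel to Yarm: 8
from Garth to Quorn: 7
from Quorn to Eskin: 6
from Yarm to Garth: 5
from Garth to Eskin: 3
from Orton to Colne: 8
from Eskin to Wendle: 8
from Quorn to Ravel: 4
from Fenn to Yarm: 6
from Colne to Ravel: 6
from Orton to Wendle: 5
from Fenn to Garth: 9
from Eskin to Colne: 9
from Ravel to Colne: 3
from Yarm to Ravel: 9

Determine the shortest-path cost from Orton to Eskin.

$18

Running Dijkstra from Orton:
Orton: 0
Ravel: 2  (via Orton)
Colne: 5  (via Ravel)
Wendle: 5  (via Orton)
Yarm: 10  (via Ravel)
Garth: 15  (via Yarm)
Eskin: 18  (via Garth)
Shortest route: Orton–Ravel–Yarm–Garth–Eskin = $18.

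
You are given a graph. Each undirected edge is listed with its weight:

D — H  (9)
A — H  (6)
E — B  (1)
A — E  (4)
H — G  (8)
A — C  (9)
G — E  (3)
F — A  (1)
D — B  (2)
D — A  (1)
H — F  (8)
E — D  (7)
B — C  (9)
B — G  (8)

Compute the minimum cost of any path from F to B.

4

Shortest distances from F:
F: 0
A: 1  (via F)
D: 2  (via A)
B: 4  (via D)
Shortest route: F–A–D–B = 4.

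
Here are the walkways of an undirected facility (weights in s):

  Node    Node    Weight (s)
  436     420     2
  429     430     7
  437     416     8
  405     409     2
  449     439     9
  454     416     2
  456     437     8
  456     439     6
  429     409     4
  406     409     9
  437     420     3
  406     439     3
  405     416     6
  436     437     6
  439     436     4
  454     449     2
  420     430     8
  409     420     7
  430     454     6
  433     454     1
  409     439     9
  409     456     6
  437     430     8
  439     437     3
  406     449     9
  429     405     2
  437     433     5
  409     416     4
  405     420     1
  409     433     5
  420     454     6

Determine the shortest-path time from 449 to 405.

Running Dijkstra from 449:
449: 0
454: 2  (via 449)
433: 3  (via 454)
416: 4  (via 454)
437: 8  (via 433)
409: 8  (via 433)
430: 8  (via 454)
420: 8  (via 454)
405: 9  (via 420)
Shortest route: 449 → 454 → 420 → 405 = 9 s.

9 s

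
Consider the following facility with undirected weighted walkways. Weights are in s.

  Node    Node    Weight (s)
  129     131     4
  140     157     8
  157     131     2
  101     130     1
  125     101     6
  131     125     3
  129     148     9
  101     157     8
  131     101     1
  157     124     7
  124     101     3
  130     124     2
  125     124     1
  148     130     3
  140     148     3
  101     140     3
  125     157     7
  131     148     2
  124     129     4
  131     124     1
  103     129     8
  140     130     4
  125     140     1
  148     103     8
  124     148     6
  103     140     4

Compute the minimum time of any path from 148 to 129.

Settle nodes by increasing distance from 148:
148: 0
131: 2  (via 148)
140: 3  (via 148)
124: 3  (via 131)
130: 3  (via 148)
101: 3  (via 131)
157: 4  (via 131)
125: 4  (via 140)
129: 6  (via 131)
Shortest route: 148 → 131 → 129 = 6 s.

6 s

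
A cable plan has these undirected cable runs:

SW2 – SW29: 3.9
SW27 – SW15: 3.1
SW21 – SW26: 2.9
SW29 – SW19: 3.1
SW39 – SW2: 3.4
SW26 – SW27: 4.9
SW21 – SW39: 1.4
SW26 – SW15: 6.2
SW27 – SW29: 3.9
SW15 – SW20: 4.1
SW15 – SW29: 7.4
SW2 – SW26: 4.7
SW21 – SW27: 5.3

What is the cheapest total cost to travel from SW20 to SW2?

Running Dijkstra from SW20:
SW20: 0
SW15: 4.1  (via SW20)
SW27: 7.2  (via SW15)
SW26: 10.3  (via SW15)
SW29: 11.1  (via SW27)
SW21: 12.5  (via SW27)
SW39: 13.9  (via SW21)
SW19: 14.2  (via SW29)
SW2: 15  (via SW26)
Shortest route: SW20 → SW15 → SW26 → SW2 = 15.

15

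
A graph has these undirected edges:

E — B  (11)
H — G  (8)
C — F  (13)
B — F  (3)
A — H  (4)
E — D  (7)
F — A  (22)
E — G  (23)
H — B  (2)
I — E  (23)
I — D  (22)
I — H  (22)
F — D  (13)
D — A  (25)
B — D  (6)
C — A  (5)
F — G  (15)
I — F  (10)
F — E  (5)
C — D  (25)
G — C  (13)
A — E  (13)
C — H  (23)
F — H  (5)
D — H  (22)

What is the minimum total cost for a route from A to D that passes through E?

20

Best A to E: A → E costing 13
Best E to D: E → D costing 7
Total via E: 13 + 7 = 20.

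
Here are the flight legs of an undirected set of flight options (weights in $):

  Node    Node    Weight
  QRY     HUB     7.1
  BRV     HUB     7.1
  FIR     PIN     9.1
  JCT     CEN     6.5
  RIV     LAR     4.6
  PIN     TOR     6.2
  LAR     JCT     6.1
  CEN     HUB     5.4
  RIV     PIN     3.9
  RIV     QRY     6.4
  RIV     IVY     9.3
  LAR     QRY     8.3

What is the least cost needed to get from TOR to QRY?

Running Dijkstra from TOR:
TOR: 0
PIN: 6.2  (via TOR)
RIV: 10.1  (via PIN)
LAR: 14.7  (via RIV)
FIR: 15.3  (via PIN)
QRY: 16.5  (via RIV)
Shortest route: TOR–PIN–RIV–QRY = $16.5.

$16.5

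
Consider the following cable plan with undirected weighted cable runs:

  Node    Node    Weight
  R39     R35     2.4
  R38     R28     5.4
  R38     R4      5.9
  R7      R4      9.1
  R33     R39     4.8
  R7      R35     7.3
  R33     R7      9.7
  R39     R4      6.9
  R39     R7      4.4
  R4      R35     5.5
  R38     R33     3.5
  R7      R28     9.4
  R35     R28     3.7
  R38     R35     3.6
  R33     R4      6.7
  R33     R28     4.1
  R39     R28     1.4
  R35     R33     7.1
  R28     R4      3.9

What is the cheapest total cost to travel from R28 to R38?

Settle nodes by increasing distance from R28:
R28: 0
R39: 1.4  (via R28)
R35: 3.7  (via R28)
R4: 3.9  (via R28)
R33: 4.1  (via R28)
R38: 5.4  (via R28)
Shortest route: R28–R38 = 5.4.

5.4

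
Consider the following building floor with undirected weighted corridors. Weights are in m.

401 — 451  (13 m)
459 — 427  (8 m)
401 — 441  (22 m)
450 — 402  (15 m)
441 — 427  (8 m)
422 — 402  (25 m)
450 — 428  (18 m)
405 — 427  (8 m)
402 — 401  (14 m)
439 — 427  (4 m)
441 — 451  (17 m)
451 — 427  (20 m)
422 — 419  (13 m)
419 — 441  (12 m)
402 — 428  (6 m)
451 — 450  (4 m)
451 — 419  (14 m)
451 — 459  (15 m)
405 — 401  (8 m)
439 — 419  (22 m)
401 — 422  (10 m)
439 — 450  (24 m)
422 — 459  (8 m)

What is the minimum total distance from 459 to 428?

37 m

Shortest distances from 459:
459: 0
422: 8  (via 459)
427: 8  (via 459)
439: 12  (via 427)
451: 15  (via 459)
405: 16  (via 427)
441: 16  (via 427)
401: 18  (via 422)
450: 19  (via 451)
419: 21  (via 422)
402: 32  (via 401)
428: 37  (via 450)
Shortest route: 459 → 451 → 450 → 428 = 37 m.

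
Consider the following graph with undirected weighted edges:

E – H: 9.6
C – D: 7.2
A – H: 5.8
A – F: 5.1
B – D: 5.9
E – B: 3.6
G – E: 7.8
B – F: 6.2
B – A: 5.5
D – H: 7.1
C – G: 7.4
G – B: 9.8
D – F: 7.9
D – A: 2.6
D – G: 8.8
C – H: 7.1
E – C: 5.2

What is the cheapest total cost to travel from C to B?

Compare a few routes:
C–D–A–B: 7.2+2.6+5.5 = 15.3
C–E–B: 5.2+3.6 = 8.8
C–D–B: 7.2+5.9 = 13.1
The minimum is 8.8 via C–E–B.

8.8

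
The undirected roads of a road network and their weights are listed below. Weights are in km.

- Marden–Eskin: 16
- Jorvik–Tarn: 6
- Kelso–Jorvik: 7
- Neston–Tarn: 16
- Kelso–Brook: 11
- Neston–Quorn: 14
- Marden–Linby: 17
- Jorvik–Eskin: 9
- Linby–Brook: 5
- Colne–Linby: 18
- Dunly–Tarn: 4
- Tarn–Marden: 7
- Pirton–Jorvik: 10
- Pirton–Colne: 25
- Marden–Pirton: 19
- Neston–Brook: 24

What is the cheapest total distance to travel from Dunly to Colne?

Shortest distances from Dunly:
Dunly: 0
Tarn: 4  (via Dunly)
Jorvik: 10  (via Tarn)
Marden: 11  (via Tarn)
Kelso: 17  (via Jorvik)
Eskin: 19  (via Jorvik)
Pirton: 20  (via Jorvik)
Neston: 20  (via Tarn)
Brook: 28  (via Kelso)
Linby: 28  (via Marden)
Quorn: 34  (via Neston)
Colne: 45  (via Pirton)
Shortest route: Dunly → Tarn → Jorvik → Pirton → Colne = 45 km.

45 km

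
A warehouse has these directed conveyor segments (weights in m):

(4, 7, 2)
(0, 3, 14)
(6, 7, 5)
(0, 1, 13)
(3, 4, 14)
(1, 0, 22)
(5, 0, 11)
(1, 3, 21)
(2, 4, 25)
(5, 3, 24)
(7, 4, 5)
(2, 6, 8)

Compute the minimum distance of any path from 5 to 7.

40 m

Candidate routes:
5–0–3–4–7: 11+14+14+2 = 41
5–3–4–7: 24+14+2 = 40
Cheapest is 5–3–4–7 at 40 m.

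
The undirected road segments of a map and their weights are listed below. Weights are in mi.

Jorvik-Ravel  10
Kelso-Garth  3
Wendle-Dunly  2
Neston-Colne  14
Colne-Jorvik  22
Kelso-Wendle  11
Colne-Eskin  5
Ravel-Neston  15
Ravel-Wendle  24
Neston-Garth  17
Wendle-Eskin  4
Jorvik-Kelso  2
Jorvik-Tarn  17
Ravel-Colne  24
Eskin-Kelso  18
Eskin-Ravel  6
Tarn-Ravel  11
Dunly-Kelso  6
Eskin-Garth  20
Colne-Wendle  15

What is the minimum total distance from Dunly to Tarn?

23 mi

Shortest distances from Dunly:
Dunly: 0
Wendle: 2  (via Dunly)
Eskin: 6  (via Wendle)
Kelso: 6  (via Dunly)
Jorvik: 8  (via Kelso)
Garth: 9  (via Kelso)
Colne: 11  (via Eskin)
Ravel: 12  (via Eskin)
Tarn: 23  (via Ravel)
Shortest route: Dunly–Wendle–Eskin–Ravel–Tarn = 23 mi.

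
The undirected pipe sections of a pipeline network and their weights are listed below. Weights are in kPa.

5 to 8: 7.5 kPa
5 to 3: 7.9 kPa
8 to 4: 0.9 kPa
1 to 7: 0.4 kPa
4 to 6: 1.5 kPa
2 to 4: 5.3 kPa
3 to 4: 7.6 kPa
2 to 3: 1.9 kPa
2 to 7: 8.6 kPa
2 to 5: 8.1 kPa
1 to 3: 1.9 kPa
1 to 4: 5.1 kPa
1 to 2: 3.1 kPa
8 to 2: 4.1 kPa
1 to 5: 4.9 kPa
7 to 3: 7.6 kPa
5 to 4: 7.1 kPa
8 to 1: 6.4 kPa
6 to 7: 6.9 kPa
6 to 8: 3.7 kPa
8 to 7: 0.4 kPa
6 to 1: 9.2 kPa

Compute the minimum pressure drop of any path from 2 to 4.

4.8 kPa

Settle nodes by increasing distance from 2:
2: 0
3: 1.9  (via 2)
1: 3.1  (via 2)
7: 3.5  (via 1)
8: 3.9  (via 7)
4: 4.8  (via 8)
Shortest route: 2–1–7–8–4 = 4.8 kPa.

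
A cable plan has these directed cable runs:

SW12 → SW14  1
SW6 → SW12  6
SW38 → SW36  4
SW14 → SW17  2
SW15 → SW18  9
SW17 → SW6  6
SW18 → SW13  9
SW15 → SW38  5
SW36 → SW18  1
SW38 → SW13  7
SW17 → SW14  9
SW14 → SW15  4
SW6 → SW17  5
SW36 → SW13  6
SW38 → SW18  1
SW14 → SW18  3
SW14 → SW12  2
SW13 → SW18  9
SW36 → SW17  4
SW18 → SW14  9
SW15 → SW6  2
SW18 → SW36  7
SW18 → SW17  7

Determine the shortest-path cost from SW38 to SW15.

Settle nodes by increasing distance from SW38:
SW38: 0
SW18: 1  (via SW38)
SW36: 4  (via SW38)
SW13: 7  (via SW38)
SW17: 8  (via SW18)
SW14: 10  (via SW18)
SW12: 12  (via SW14)
SW6: 14  (via SW17)
SW15: 14  (via SW14)
Shortest route: SW38 → SW18 → SW14 → SW15 = 14.

14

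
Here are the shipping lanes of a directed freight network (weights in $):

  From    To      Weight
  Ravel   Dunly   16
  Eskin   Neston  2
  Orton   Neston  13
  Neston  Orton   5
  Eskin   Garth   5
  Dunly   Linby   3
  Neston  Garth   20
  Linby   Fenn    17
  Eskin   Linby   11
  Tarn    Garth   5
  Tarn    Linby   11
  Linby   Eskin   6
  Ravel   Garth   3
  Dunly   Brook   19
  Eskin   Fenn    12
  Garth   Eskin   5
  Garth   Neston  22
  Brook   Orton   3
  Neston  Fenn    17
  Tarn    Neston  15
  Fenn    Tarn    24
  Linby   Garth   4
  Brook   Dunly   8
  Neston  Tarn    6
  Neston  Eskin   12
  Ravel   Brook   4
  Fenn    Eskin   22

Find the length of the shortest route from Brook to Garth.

Candidate routes:
Brook → Dunly → Linby → Eskin → Garth: 8+3+6+5 = 22
Brook → Dunly → Linby → Garth: 8+3+4 = 15
Brook → Orton → Neston → Tarn → Garth: 3+13+6+5 = 27
The minimum is $15 via Brook → Dunly → Linby → Garth.

$15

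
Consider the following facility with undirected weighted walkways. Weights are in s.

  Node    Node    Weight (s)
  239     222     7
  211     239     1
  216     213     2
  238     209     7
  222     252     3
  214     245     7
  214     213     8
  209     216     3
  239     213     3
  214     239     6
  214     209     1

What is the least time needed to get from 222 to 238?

Compare a few routes:
222 - 239 - 213 - 216 - 209 - 238: 7+3+2+3+7 = 22
222 - 239 - 213 - 214 - 209 - 238: 7+3+8+1+7 = 26
222 - 239 - 214 - 209 - 238: 7+6+1+7 = 21
222 - 239 - 214 - 213 - 216 - 209 - 238: 7+6+8+2+3+7 = 33
Cheapest is 222 - 239 - 214 - 209 - 238 at 21 s.

21 s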